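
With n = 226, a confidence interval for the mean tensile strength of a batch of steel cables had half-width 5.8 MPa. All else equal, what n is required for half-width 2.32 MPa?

n = 1413

Margin of error scales as 1/√n, so n₂ = n₁·(E₁/E₂)².
n₂ = 226 × (5.8/2.32)² = 226 × 6.25 = 1412.50
Round up: n₂ = 1413.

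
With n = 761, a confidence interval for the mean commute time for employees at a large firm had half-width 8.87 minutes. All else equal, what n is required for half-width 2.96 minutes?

6834

Margin of error scales as 1/√n, so n₂ = n₁·(E₁/E₂)².
n₂ = 761 × (8.87/2.96)² = 761 × 8.98 = 6833.78
Round up: n₂ = 6834.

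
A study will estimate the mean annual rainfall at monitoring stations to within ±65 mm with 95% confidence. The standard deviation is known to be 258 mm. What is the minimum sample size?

n = 61

For a mean, the margin of error is E = z·σ/√n, so n = (zσ/E)².
At 95% confidence, z = 1.960.
n = (1.960 × 258 / 65)² = 60.52
Round up: n = 61.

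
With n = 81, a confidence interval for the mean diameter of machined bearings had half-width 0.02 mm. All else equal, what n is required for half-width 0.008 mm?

507

Margin of error scales as 1/√n, so n₂ = n₁·(E₁/E₂)².
n₂ = 81 × (0.02/0.008)² = 81 × 6.25 = 506.25
Round up: n₂ = 507.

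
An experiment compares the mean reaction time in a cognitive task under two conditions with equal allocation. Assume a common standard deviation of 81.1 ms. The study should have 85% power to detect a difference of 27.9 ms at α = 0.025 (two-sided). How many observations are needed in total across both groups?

364 total

For two equal groups, n per group = 2·((z_{α/2} + z_β)·σ/δ)².
z_{α/2} = 2.241; z_β = 1.036 (power 85%).
n = 2 × (3.277 × 81.1 / 27.9)² = 2 × 90.74 = 181.48
Round up: n = 182 per group.
Total across both groups: 2 × 182 = 364.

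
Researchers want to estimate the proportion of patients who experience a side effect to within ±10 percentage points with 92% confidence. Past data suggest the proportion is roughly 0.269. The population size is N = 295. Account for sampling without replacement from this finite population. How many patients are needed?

For a proportion with margin E = 0.1 at 92% confidence, z = 1.751.
n = p̂(1−p̂)(z/E)² = 0.269 × 0.731 × (1.751/0.1)² = 60.29 — call this n₀.
Finite-population correction with N = 295: n = n₀ / (1 + (n₀−1)/N) = 60.29 / 1.201 = 50.20
Round up: n = 51.

n = 51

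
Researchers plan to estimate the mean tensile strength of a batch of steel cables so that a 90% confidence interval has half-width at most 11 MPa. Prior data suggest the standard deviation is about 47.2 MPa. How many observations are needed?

For a mean, the margin of error is E = z·σ/√n, so n = (zσ/E)².
At 90% confidence, z = 1.645.
n = (1.645 × 47.2 / 11)² = 49.82
Round up: n = 50.

n = 50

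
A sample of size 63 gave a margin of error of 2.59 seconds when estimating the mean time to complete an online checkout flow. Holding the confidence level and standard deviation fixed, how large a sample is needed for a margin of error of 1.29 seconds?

Margin of error scales as 1/√n, so n₂ = n₁·(E₁/E₂)².
n₂ = 63 × (2.59/1.29)² = 63 × 4.031 = 253.95
Round up: n₂ = 254.

n = 254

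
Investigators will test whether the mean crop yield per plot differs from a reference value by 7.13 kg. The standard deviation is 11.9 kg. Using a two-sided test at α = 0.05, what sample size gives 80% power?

n = 22

For a one-sample z-test, n = ((z_{α/2} + z_β)·σ/δ)².
z_{α/2} = 1.960 (two-sided α = 0.05); z_β = 0.842 (power 80% → β = 0.2).
n = (2.802 × 11.9 / 7.13)² = 21.87
Round up: n = 22.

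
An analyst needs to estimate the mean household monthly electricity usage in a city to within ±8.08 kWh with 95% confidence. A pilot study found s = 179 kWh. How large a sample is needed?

For a mean, the margin of error is E = z·σ/√n, so n = (zσ/E)².
At 95% confidence, z = 1.960.
n = (1.960 × 179 / 8.08)² = 1885.37
Round up: n = 1886.

1886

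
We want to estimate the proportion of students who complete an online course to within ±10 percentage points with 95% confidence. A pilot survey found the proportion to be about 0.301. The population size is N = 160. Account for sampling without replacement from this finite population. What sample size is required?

n = 54

For a proportion with margin E = 0.1 at 95% confidence, z = 1.960.
n = p̂(1−p̂)(z/E)² = 0.301 × 0.699 × (1.960/0.1)² = 80.83 — call this n₀.
Finite-population correction with N = 160: n = n₀ / (1 + (n₀−1)/N) = 80.83 / 1.499 = 53.92
Round up: n = 54.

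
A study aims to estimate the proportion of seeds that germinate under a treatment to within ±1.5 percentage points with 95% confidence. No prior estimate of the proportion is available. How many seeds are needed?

For a proportion with margin E = 0.015 at 95% confidence, z = 1.960.
With no prior estimate, use p = 0.5, which maximizes p(1−p) at 0.25.
n = 0.25 × (z/E)² = 0.25 × (1.960/0.015)² = 4268.44
Round up: n = 4269.

n = 4269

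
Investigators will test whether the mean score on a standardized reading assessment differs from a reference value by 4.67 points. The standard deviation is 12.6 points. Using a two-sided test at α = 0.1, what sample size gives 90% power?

For a one-sample z-test, n = ((z_{α/2} + z_β)·σ/δ)².
z_{α/2} = 1.645 (two-sided α = 0.1); z_β = 1.282 (power 90% → β = 0.1).
n = (2.927 × 12.6 / 4.67)² = 62.37
Round up: n = 63.

63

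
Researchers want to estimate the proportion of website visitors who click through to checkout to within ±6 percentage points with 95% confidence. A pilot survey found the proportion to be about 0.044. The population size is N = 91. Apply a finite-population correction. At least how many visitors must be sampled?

31

For a proportion with margin E = 0.06 at 95% confidence, z = 1.960.
n = p̂(1−p̂)(z/E)² = 0.044 × 0.956 × (1.960/0.06)² = 44.89 — call this n₀.
Finite-population correction with N = 91: n = n₀ / (1 + (n₀−1)/N) = 44.89 / 1.482 = 30.29
Round up: n = 31.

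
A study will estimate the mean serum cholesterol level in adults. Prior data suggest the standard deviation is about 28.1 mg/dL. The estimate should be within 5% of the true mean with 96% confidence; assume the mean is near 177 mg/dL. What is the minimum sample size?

For a mean, the margin of error is E = z·σ/√n, so n = (zσ/E)².
At 96% confidence, z = 2.054.
E = 5% of 177 = 8.85 mg/dL.
n = (2.054 × 28.1 / 8.85)² = 42.53
Round up: n = 43.

43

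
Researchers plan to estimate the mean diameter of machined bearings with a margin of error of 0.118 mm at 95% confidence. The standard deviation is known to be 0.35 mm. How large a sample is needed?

For a mean, the margin of error is E = z·σ/√n, so n = (zσ/E)².
At 95% confidence, z = 1.960.
n = (1.960 × 0.35 / 0.118)² = 33.80
Round up: n = 34.

n = 34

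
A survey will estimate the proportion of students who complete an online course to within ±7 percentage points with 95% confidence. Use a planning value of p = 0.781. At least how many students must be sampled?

135

For a proportion with margin E = 0.07 at 95% confidence, z = 1.960.
n = p̂(1−p̂)(z/E)² = 0.781 × 0.219 × (1.960/0.07)² = 134.09
Round up: n = 135.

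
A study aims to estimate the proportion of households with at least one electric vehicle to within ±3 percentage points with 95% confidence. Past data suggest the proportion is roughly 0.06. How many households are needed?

For a proportion with margin E = 0.03 at 95% confidence, z = 1.960.
n = p̂(1−p̂)(z/E)² = 0.06 × 0.94 × (1.960/0.03)² = 240.74
Round up: n = 241.

241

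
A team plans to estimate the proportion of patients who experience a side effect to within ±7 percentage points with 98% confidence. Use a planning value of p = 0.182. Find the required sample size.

For a proportion with margin E = 0.07 at 98% confidence, z = 2.326.
n = p̂(1−p̂)(z/E)² = 0.182 × 0.818 × (2.326/0.07)² = 164.38
Round up: n = 165.

n = 165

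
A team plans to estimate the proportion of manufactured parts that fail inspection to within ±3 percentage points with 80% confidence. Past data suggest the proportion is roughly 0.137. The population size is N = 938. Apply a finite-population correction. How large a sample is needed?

n = 176

For a proportion with margin E = 0.03 at 80% confidence, z = 1.282.
n = p̂(1−p̂)(z/E)² = 0.137 × 0.863 × (1.282/0.03)² = 215.91 — call this n₀.
Finite-population correction with N = 938: n = n₀ / (1 + (n₀−1)/N) = 215.91 / 1.229 = 175.68
Round up: n = 176.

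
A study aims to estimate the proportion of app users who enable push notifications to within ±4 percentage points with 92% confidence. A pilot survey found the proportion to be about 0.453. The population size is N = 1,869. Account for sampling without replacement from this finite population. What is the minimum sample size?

379

For a proportion with margin E = 0.04 at 92% confidence, z = 1.751.
n = p̂(1−p̂)(z/E)² = 0.453 × 0.547 × (1.751/0.04)² = 474.83 — call this n₀.
Finite-population correction with N = 1,869: n = n₀ / (1 + (n₀−1)/N) = 474.83 / 1.254 = 378.65
Round up: n = 379.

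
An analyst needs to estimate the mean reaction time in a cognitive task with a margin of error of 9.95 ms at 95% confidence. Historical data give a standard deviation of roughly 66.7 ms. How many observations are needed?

For a mean, the margin of error is E = z·σ/√n, so n = (zσ/E)².
At 95% confidence, z = 1.960.
n = (1.960 × 66.7 / 9.95)² = 172.63
Round up: n = 173.

173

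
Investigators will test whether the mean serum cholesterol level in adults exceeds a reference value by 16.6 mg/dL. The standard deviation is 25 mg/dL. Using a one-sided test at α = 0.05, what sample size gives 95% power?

For a one-sample z-test, n = ((z_α + z_β)·σ/δ)².
z_α = 1.645 (one-sided α = 0.05); z_β = 1.645 (power 95% → β = 0.05).
n = (3.290 × 25 / 16.6)² = 24.55
Round up: n = 25.

25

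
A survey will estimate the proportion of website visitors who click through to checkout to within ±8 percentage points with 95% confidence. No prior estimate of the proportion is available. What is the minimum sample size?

For a proportion with margin E = 0.08 at 95% confidence, z = 1.960.
With no prior estimate, use p = 0.5, which maximizes p(1−p) at 0.25.
n = 0.25 × (z/E)² = 0.25 × (1.960/0.08)² = 150.06
Round up: n = 151.

n = 151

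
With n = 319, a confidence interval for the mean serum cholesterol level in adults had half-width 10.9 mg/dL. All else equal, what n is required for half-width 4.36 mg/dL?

n = 1994

Margin of error scales as 1/√n, so n₂ = n₁·(E₁/E₂)².
n₂ = 319 × (10.9/4.36)² = 319 × 6.25 = 1993.75
Round up: n₂ = 1994.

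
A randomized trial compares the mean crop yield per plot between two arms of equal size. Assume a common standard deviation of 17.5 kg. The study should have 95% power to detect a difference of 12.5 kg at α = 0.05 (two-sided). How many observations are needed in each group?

For two equal groups, n per group = 2·((z_{α/2} + z_β)·σ/δ)².
z_{α/2} = 1.960; z_β = 1.645 (power 95%).
n = 2 × (3.605 × 17.5 / 12.5)² = 2 × 25.47 = 50.94
Round up: n = 51 per group.

51 per group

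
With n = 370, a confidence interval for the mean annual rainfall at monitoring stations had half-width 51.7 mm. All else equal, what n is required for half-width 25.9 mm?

1475

Margin of error scales as 1/√n, so n₂ = n₁·(E₁/E₂)².
n₂ = 370 × (51.7/25.9)² = 370 × 3.985 = 1474.45
Round up: n₂ = 1475.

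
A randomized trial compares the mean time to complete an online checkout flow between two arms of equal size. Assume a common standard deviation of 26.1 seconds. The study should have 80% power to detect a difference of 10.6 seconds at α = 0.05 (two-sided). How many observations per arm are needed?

For two equal groups, n per group = 2·((z_{α/2} + z_β)·σ/δ)².
z_{α/2} = 1.960; z_β = 0.842 (power 80%).
n = 2 × (2.802 × 26.1 / 10.6)² = 2 × 47.60 = 95.20
Round up: n = 96 per group.

96 per group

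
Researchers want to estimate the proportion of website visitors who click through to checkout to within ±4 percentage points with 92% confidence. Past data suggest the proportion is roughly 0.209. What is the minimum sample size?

317

For a proportion with margin E = 0.04 at 92% confidence, z = 1.751.
n = p̂(1−p̂)(z/E)² = 0.209 × 0.791 × (1.751/0.04)² = 316.79
Round up: n = 317.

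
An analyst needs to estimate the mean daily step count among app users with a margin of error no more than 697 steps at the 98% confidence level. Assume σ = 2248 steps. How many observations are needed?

For a mean, the margin of error is E = z·σ/√n, so n = (zσ/E)².
At 98% confidence, z = 2.326.
n = (2.326 × 2248 / 697)² = 56.28
Round up: n = 57.

57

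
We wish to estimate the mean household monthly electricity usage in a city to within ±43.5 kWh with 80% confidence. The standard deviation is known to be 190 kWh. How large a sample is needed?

For a mean, the margin of error is E = z·σ/√n, so n = (zσ/E)².
At 80% confidence, z = 1.282.
n = (1.282 × 190 / 43.5)² = 31.35
Round up: n = 32.

n = 32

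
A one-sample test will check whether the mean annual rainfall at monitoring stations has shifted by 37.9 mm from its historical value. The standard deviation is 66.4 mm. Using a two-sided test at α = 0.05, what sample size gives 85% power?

For a one-sample z-test, n = ((z_{α/2} + z_β)·σ/δ)².
z_{α/2} = 1.960 (two-sided α = 0.05); z_β = 1.036 (power 85% → β = 0.15).
n = (2.996 × 66.4 / 37.9)² = 27.55
Round up: n = 28.

28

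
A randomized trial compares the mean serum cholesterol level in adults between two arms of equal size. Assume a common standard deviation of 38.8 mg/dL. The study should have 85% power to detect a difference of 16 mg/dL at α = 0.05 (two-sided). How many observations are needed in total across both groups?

212 total

For two equal groups, n per group = 2·((z_{α/2} + z_β)·σ/δ)².
z_{α/2} = 1.960; z_β = 1.036 (power 85%).
n = 2 × (2.996 × 38.8 / 16)² = 2 × 52.78 = 105.56
Round up: n = 106 per group.
Total across both groups: 2 × 106 = 212.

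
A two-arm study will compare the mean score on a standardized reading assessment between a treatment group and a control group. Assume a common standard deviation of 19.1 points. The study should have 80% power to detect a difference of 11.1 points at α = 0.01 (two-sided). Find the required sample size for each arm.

70 per group

For two equal groups, n per group = 2·((z_{α/2} + z_β)·σ/δ)².
z_{α/2} = 2.576; z_β = 0.842 (power 80%).
n = 2 × (3.418 × 19.1 / 11.1)² = 2 × 34.59 = 69.18
Round up: n = 70 per group.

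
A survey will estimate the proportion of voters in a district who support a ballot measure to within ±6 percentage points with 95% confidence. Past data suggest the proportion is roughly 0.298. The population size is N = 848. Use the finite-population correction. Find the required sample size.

n = 177

For a proportion with margin E = 0.06 at 95% confidence, z = 1.960.
n = p̂(1−p̂)(z/E)² = 0.298 × 0.702 × (1.960/0.06)² = 223.24 — call this n₀.
Finite-population correction with N = 848: n = n₀ / (1 + (n₀−1)/N) = 223.24 / 1.262 = 176.89
Round up: n = 177.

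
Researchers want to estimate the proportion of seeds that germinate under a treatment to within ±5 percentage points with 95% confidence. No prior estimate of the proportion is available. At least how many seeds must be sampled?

n = 385

For a proportion with margin E = 0.05 at 95% confidence, z = 1.960.
With no prior estimate, use p = 0.5, which maximizes p(1−p) at 0.25.
n = 0.25 × (z/E)² = 0.25 × (1.960/0.05)² = 384.16
Round up: n = 385.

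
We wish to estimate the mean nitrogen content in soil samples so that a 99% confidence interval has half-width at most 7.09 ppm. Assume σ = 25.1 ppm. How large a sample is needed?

For a mean, the margin of error is E = z·σ/√n, so n = (zσ/E)².
At 99% confidence, z = 2.576.
n = (2.576 × 25.1 / 7.09)² = 83.17
Round up: n = 84.

84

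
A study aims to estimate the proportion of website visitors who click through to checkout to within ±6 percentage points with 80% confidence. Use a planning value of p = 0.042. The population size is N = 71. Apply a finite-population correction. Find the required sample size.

15

For a proportion with margin E = 0.06 at 80% confidence, z = 1.282.
n = p̂(1−p̂)(z/E)² = 0.042 × 0.958 × (1.282/0.06)² = 18.37 — call this n₀.
Finite-population correction with N = 71: n = n₀ / (1 + (n₀−1)/N) = 18.37 / 1.245 = 14.76
Round up: n = 15.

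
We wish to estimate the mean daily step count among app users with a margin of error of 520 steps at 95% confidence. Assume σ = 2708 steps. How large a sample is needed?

For a mean, the margin of error is E = z·σ/√n, so n = (zσ/E)².
At 95% confidence, z = 1.960.
n = (1.960 × 2708 / 520)² = 104.18
Round up: n = 105.

n = 105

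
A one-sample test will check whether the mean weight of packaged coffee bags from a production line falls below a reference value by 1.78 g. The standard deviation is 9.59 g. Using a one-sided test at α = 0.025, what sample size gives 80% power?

For a one-sample z-test, n = ((z_α + z_β)·σ/δ)².
z_α = 1.960 (one-sided α = 0.025); z_β = 0.842 (power 80% → β = 0.2).
n = (2.802 × 9.59 / 1.78)² = 227.89
Round up: n = 228.

n = 228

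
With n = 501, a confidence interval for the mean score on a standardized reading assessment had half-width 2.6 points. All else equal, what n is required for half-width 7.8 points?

Margin of error scales as 1/√n, so n₂ = n₁·(E₁/E₂)².
n₂ = 501 × (2.6/7.8)² = 501 × 0.1111 = 55.66
Round up: n₂ = 56.

56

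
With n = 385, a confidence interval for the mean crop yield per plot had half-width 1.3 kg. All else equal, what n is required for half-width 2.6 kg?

97

Margin of error scales as 1/√n, so n₂ = n₁·(E₁/E₂)².
n₂ = 385 × (1.3/2.6)² = 385 × 0.25 = 96.25
Round up: n₂ = 97.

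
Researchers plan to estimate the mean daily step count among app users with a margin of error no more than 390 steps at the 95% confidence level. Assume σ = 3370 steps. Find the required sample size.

287

For a mean, the margin of error is E = z·σ/√n, so n = (zσ/E)².
At 95% confidence, z = 1.960.
n = (1.960 × 3370 / 390)² = 286.84
Round up: n = 287.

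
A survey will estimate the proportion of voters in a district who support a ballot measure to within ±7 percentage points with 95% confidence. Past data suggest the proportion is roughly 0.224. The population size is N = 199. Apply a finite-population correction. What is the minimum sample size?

For a proportion with margin E = 0.07 at 95% confidence, z = 1.960.
n = p̂(1−p̂)(z/E)² = 0.224 × 0.776 × (1.960/0.07)² = 136.28 — call this n₀.
Finite-population correction with N = 199: n = n₀ / (1 + (n₀−1)/N) = 136.28 / 1.68 = 81.12
Round up: n = 82.

n = 82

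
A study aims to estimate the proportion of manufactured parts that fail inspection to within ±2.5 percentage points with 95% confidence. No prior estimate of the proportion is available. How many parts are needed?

1537

For a proportion with margin E = 0.025 at 95% confidence, z = 1.960.
With no prior estimate, use p = 0.5, which maximizes p(1−p) at 0.25.
n = 0.25 × (z/E)² = 0.25 × (1.960/0.025)² = 1536.64
Round up: n = 1537.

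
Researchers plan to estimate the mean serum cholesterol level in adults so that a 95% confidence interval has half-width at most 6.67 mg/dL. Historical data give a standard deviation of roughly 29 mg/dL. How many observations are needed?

n = 73

For a mean, the margin of error is E = z·σ/√n, so n = (zσ/E)².
At 95% confidence, z = 1.960.
n = (1.960 × 29 / 6.67)² = 72.62
Round up: n = 73.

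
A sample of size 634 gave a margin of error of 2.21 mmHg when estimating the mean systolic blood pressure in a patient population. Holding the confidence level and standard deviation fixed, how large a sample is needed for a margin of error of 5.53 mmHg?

102

Margin of error scales as 1/√n, so n₂ = n₁·(E₁/E₂)².
n₂ = 634 × (2.21/5.53)² = 634 × 0.1597 = 101.25
Round up: n₂ = 102.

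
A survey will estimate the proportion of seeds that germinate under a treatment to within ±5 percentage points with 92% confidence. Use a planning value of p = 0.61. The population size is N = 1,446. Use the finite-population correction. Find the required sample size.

For a proportion with margin E = 0.05 at 92% confidence, z = 1.751.
n = p̂(1−p̂)(z/E)² = 0.61 × 0.39 × (1.751/0.05)² = 291.76 — call this n₀.
Finite-population correction with N = 1,446: n = n₀ / (1 + (n₀−1)/N) = 291.76 / 1.201 = 242.93
Round up: n = 243.

n = 243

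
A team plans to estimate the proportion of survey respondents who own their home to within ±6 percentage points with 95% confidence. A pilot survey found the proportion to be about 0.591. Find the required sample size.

For a proportion with margin E = 0.06 at 95% confidence, z = 1.960.
n = p̂(1−p̂)(z/E)² = 0.591 × 0.409 × (1.960/0.06)² = 257.94
Round up: n = 258.

258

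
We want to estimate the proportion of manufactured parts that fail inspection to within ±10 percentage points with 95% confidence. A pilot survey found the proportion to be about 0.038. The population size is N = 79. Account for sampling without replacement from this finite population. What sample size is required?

For a proportion with margin E = 0.1 at 95% confidence, z = 1.960.
n = p̂(1−p̂)(z/E)² = 0.038 × 0.962 × (1.960/0.1)² = 14.04 — call this n₀.
Finite-population correction with N = 79: n = n₀ / (1 + (n₀−1)/N) = 14.04 / 1.165 = 12.05
Round up: n = 13.

13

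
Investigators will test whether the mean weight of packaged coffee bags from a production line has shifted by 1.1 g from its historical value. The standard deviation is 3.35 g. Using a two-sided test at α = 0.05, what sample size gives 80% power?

For a one-sample z-test, n = ((z_{α/2} + z_β)·σ/δ)².
z_{α/2} = 1.960 (two-sided α = 0.05); z_β = 0.842 (power 80% → β = 0.2).
n = (2.802 × 3.35 / 1.1)² = 72.82
Round up: n = 73.

n = 73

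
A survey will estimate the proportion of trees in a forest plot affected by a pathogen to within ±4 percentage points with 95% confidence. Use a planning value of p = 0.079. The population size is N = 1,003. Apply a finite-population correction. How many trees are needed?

149

For a proportion with margin E = 0.04 at 95% confidence, z = 1.960.
n = p̂(1−p̂)(z/E)² = 0.079 × 0.921 × (1.960/0.04)² = 174.69 — call this n₀.
Finite-population correction with N = 1,003: n = n₀ / (1 + (n₀−1)/N) = 174.69 / 1.173 = 148.93
Round up: n = 149.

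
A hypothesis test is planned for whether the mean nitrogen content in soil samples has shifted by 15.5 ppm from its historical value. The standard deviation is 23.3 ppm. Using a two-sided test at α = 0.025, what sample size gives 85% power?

n = 25

For a one-sample z-test, n = ((z_{α/2} + z_β)·σ/δ)².
z_{α/2} = 2.241 (two-sided α = 0.025); z_β = 1.036 (power 85% → β = 0.15).
n = (3.277 × 23.3 / 15.5)² = 24.27
Round up: n = 25.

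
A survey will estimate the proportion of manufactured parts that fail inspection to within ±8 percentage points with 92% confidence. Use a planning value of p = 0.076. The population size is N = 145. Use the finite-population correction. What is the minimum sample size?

28

For a proportion with margin E = 0.08 at 92% confidence, z = 1.751.
n = p̂(1−p̂)(z/E)² = 0.076 × 0.924 × (1.751/0.08)² = 33.64 — call this n₀.
Finite-population correction with N = 145: n = n₀ / (1 + (n₀−1)/N) = 33.64 / 1.225 = 27.46
Round up: n = 28.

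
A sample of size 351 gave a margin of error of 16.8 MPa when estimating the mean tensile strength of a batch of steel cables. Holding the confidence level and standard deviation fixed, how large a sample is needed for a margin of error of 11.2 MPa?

Margin of error scales as 1/√n, so n₂ = n₁·(E₁/E₂)².
n₂ = 351 × (16.8/11.2)² = 351 × 2.25 = 789.75
Round up: n₂ = 790.

790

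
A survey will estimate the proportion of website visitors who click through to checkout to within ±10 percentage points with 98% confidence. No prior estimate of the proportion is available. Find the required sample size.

136

For a proportion with margin E = 0.1 at 98% confidence, z = 2.326.
With no prior estimate, use p = 0.5, which maximizes p(1−p) at 0.25.
n = 0.25 × (z/E)² = 0.25 × (2.326/0.1)² = 135.26
Round up: n = 136.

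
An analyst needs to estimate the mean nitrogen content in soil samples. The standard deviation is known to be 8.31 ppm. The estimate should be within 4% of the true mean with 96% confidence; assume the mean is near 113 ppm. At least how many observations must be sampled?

For a mean, the margin of error is E = z·σ/√n, so n = (zσ/E)².
At 96% confidence, z = 2.054.
E = 4% of 113 = 4.52 ppm.
n = (2.054 × 8.31 / 4.52)² = 14.26
Round up: n = 15.

15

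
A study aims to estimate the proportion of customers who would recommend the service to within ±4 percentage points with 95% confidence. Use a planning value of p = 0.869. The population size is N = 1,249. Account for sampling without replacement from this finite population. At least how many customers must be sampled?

n = 225

For a proportion with margin E = 0.04 at 95% confidence, z = 1.960.
n = p̂(1−p̂)(z/E)² = 0.869 × 0.131 × (1.960/0.04)² = 273.33 — call this n₀.
Finite-population correction with N = 1,249: n = n₀ / (1 + (n₀−1)/N) = 273.33 / 1.218 = 224.41
Round up: n = 225.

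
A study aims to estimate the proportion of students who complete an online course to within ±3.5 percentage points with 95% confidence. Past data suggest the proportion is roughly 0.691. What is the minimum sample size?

n = 670

For a proportion with margin E = 0.035 at 95% confidence, z = 1.960.
n = p̂(1−p̂)(z/E)² = 0.691 × 0.309 × (1.960/0.035)² = 669.60
Round up: n = 670.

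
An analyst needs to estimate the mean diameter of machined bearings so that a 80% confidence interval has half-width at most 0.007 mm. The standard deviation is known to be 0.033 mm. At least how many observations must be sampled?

n = 37

For a mean, the margin of error is E = z·σ/√n, so n = (zσ/E)².
At 80% confidence, z = 1.282.
n = (1.282 × 0.033 / 0.007)² = 36.53
Round up: n = 37.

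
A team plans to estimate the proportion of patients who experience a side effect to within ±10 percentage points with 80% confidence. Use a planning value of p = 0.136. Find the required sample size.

For a proportion with margin E = 0.1 at 80% confidence, z = 1.282.
n = p̂(1−p̂)(z/E)² = 0.136 × 0.864 × (1.282/0.1)² = 19.31
Round up: n = 20.

20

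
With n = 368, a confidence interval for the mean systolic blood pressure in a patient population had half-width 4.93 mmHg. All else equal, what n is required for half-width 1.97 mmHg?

Margin of error scales as 1/√n, so n₂ = n₁·(E₁/E₂)².
n₂ = 368 × (4.93/1.97)² = 368 × 6.263 = 2304.78
Round up: n₂ = 2305.

2305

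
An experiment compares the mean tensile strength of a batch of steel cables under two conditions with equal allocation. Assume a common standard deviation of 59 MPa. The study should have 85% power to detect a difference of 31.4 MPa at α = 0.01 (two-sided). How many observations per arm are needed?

For two equal groups, n per group = 2·((z_{α/2} + z_β)·σ/δ)².
z_{α/2} = 2.576; z_β = 1.036 (power 85%).
n = 2 × (3.612 × 59 / 31.4)² = 2 × 46.06 = 92.12
Round up: n = 93 per group.

93 per group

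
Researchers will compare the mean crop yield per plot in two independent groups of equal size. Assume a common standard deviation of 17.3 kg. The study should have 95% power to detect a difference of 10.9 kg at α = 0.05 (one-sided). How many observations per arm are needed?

55 per group

For two equal groups, n per group = 2·((z_α + z_β)·σ/δ)².
z_α = 1.645; z_β = 1.645 (power 95%).
n = 2 × (3.290 × 17.3 / 10.9)² = 2 × 27.27 = 54.54
Round up: n = 55 per group.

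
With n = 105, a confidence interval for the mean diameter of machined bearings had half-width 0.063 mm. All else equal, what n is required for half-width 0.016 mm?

1628

Margin of error scales as 1/√n, so n₂ = n₁·(E₁/E₂)².
n₂ = 105 × (0.063/0.016)² = 105 × 15.5 = 1627.50
Round up: n₂ = 1628.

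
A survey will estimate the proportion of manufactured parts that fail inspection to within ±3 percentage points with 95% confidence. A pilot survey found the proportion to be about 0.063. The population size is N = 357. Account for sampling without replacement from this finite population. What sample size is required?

n = 148

For a proportion with margin E = 0.03 at 95% confidence, z = 1.960.
n = p̂(1−p̂)(z/E)² = 0.063 × 0.937 × (1.960/0.03)² = 251.97 — call this n₀.
Finite-population correction with N = 357: n = n₀ / (1 + (n₀−1)/N) = 251.97 / 1.703 = 147.96
Round up: n = 148.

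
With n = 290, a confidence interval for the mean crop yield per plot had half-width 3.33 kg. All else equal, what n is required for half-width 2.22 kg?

Margin of error scales as 1/√n, so n₂ = n₁·(E₁/E₂)².
n₂ = 290 × (3.33/2.22)² = 290 × 2.25 = 652.50
Round up: n₂ = 653.

653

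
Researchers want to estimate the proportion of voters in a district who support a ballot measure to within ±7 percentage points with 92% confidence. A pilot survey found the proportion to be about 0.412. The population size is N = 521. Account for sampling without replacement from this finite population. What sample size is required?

n = 118

For a proportion with margin E = 0.07 at 92% confidence, z = 1.751.
n = p̂(1−p̂)(z/E)² = 0.412 × 0.588 × (1.751/0.07)² = 151.58 — call this n₀.
Finite-population correction with N = 521: n = n₀ / (1 + (n₀−1)/N) = 151.58 / 1.289 = 117.60
Round up: n = 118.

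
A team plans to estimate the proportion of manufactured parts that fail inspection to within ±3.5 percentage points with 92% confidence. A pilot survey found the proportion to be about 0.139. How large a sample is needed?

300

For a proportion with margin E = 0.035 at 92% confidence, z = 1.751.
n = p̂(1−p̂)(z/E)² = 0.139 × 0.861 × (1.751/0.035)² = 299.54
Round up: n = 300.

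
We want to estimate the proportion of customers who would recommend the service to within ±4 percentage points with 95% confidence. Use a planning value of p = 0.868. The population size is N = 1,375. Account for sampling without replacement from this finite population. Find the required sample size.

230

For a proportion with margin E = 0.04 at 95% confidence, z = 1.960.
n = p̂(1−p̂)(z/E)² = 0.868 × 0.132 × (1.960/0.04)² = 275.10 — call this n₀.
Finite-population correction with N = 1,375: n = n₀ / (1 + (n₀−1)/N) = 275.10 / 1.199 = 229.44
Round up: n = 230.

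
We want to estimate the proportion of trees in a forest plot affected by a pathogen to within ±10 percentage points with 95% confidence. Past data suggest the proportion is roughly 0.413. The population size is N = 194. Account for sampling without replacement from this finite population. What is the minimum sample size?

64

For a proportion with margin E = 0.1 at 95% confidence, z = 1.960.
n = p̂(1−p̂)(z/E)² = 0.413 × 0.587 × (1.960/0.1)² = 93.13 — call this n₀.
Finite-population correction with N = 194: n = n₀ / (1 + (n₀−1)/N) = 93.13 / 1.475 = 63.14
Round up: n = 64.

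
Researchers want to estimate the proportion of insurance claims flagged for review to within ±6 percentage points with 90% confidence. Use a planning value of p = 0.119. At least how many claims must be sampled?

For a proportion with margin E = 0.06 at 90% confidence, z = 1.645.
n = p̂(1−p̂)(z/E)² = 0.119 × 0.881 × (1.645/0.06)² = 78.80
Round up: n = 79.

79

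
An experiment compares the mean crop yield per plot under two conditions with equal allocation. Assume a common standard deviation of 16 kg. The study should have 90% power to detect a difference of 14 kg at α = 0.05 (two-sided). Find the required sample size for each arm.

For two equal groups, n per group = 2·((z_{α/2} + z_β)·σ/δ)².
z_{α/2} = 1.960; z_β = 1.282 (power 90%).
n = 2 × (3.242 × 16 / 14)² = 2 × 13.73 = 27.46
Round up: n = 28 per group.

28 per group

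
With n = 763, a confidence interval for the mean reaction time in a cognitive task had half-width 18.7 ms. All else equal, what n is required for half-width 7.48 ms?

4769

Margin of error scales as 1/√n, so n₂ = n₁·(E₁/E₂)².
n₂ = 763 × (18.7/7.48)² = 763 × 6.25 = 4768.75
Round up: n₂ = 4769.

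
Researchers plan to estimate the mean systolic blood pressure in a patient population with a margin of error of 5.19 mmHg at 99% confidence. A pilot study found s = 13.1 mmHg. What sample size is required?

43

For a mean, the margin of error is E = z·σ/√n, so n = (zσ/E)².
At 99% confidence, z = 2.576.
n = (2.576 × 13.1 / 5.19)² = 42.28
Round up: n = 43.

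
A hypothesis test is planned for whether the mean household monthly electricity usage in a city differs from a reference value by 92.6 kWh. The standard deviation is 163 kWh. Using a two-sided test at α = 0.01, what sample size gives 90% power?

n = 47

For a one-sample z-test, n = ((z_{α/2} + z_β)·σ/δ)².
z_{α/2} = 2.576 (two-sided α = 0.01); z_β = 1.282 (power 90% → β = 0.1).
n = (3.858 × 163 / 92.6)² = 46.12
Round up: n = 47.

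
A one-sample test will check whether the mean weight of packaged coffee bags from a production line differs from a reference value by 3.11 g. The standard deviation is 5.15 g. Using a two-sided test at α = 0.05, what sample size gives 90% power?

29

For a one-sample z-test, n = ((z_{α/2} + z_β)·σ/δ)².
z_{α/2} = 1.960 (two-sided α = 0.05); z_β = 1.282 (power 90% → β = 0.1).
n = (3.242 × 5.15 / 3.11)² = 28.82
Round up: n = 29.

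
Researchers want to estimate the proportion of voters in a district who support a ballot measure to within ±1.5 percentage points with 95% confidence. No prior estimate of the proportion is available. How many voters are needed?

4269

For a proportion with margin E = 0.015 at 95% confidence, z = 1.960.
With no prior estimate, use p = 0.5, which maximizes p(1−p) at 0.25.
n = 0.25 × (z/E)² = 0.25 × (1.960/0.015)² = 4268.44
Round up: n = 4269.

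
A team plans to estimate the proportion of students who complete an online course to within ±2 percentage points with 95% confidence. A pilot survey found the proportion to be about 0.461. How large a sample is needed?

n = 2387

For a proportion with margin E = 0.02 at 95% confidence, z = 1.960.
n = p̂(1−p̂)(z/E)² = 0.461 × 0.539 × (1.960/0.02)² = 2386.39
Round up: n = 2387.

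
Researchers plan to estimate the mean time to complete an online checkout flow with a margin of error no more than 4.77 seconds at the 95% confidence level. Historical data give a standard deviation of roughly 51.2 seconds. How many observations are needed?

443

For a mean, the margin of error is E = z·σ/√n, so n = (zσ/E)².
At 95% confidence, z = 1.960.
n = (1.960 × 51.2 / 4.77)² = 442.60
Round up: n = 443.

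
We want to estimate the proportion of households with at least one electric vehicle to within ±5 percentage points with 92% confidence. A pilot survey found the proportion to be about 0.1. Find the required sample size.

n = 111

For a proportion with margin E = 0.05 at 92% confidence, z = 1.751.
n = p̂(1−p̂)(z/E)² = 0.1 × 0.9 × (1.751/0.05)² = 110.38
Round up: n = 111.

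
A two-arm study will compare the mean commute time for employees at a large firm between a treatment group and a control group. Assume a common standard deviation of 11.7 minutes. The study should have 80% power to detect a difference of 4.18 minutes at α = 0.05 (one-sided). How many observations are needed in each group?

97 per group

For two equal groups, n per group = 2·((z_α + z_β)·σ/δ)².
z_α = 1.645; z_β = 0.842 (power 80%).
n = 2 × (2.487 × 11.7 / 4.18)² = 2 × 48.46 = 96.92
Round up: n = 97 per group.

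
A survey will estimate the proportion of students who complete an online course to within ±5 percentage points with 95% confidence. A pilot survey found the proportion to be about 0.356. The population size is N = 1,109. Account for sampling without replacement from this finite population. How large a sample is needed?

For a proportion with margin E = 0.05 at 95% confidence, z = 1.960.
n = p̂(1−p̂)(z/E)² = 0.356 × 0.644 × (1.960/0.05)² = 352.30 — call this n₀.
Finite-population correction with N = 1,109: n = n₀ / (1 + (n₀−1)/N) = 352.30 / 1.317 = 267.50
Round up: n = 268.

268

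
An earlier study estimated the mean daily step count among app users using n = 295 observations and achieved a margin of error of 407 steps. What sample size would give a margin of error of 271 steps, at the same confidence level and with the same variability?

n = 666

Margin of error scales as 1/√n, so n₂ = n₁·(E₁/E₂)².
n₂ = 295 × (407/271)² = 295 × 2.256 = 665.52
Round up: n₂ = 666.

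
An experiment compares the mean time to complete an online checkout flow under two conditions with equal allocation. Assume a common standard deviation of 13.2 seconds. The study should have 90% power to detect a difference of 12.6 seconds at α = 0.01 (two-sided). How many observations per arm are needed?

For two equal groups, n per group = 2·((z_{α/2} + z_β)·σ/δ)².
z_{α/2} = 2.576; z_β = 1.282 (power 90%).
n = 2 × (3.858 × 13.2 / 12.6)² = 2 × 16.34 = 32.68
Round up: n = 33 per group.

33 per group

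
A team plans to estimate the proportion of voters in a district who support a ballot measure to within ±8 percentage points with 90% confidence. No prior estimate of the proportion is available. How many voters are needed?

For a proportion with margin E = 0.08 at 90% confidence, z = 1.645.
With no prior estimate, use p = 0.5, which maximizes p(1−p) at 0.25.
n = 0.25 × (z/E)² = 0.25 × (1.645/0.08)² = 105.70
Round up: n = 106.

n = 106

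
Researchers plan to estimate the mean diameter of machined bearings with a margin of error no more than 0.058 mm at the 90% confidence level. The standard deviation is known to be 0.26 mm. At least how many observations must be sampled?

For a mean, the margin of error is E = z·σ/√n, so n = (zσ/E)².
At 90% confidence, z = 1.645.
n = (1.645 × 0.26 / 0.058)² = 54.38
Round up: n = 55.

55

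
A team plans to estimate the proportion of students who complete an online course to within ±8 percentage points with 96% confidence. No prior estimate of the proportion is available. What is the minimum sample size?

165

For a proportion with margin E = 0.08 at 96% confidence, z = 2.054.
With no prior estimate, use p = 0.5, which maximizes p(1−p) at 0.25.
n = 0.25 × (z/E)² = 0.25 × (2.054/0.08)² = 164.80
Round up: n = 165.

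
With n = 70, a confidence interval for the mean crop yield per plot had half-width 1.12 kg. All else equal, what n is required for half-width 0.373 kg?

Margin of error scales as 1/√n, so n₂ = n₁·(E₁/E₂)².
n₂ = 70 × (1.12/0.373)² = 70 × 9.016 = 631.12
Round up: n₂ = 632.

632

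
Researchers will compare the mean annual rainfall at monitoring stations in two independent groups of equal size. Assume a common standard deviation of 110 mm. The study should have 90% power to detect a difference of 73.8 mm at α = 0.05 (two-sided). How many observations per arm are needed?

For two equal groups, n per group = 2·((z_{α/2} + z_β)·σ/δ)².
z_{α/2} = 1.960; z_β = 1.282 (power 90%).
n = 2 × (3.242 × 110 / 73.8)² = 2 × 23.35 = 46.70
Round up: n = 47 per group.

47 per group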